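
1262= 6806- 5544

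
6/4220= 3/2110 =0.00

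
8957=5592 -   -  3365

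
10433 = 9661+772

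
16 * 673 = 10768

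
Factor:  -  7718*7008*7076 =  - 382724876544 = - 2^8*3^1*17^1 * 29^1 * 61^1*73^1*227^1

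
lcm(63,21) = 63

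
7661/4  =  7661/4 =1915.25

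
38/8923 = 38/8923 =0.00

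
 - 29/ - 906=29/906 = 0.03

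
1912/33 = 1912/33 = 57.94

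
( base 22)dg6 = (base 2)1100111111010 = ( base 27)938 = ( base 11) 4AA6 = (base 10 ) 6650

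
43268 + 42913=86181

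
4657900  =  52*89575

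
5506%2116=1274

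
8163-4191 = 3972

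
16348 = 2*8174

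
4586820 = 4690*978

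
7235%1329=590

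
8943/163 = 54 + 141/163 = 54.87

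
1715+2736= 4451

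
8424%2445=1089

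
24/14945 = 24/14945 = 0.00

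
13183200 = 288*45775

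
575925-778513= - 202588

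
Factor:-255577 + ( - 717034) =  - 972611 = -  972611^1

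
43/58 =43/58= 0.74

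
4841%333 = 179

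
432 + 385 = 817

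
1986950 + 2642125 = 4629075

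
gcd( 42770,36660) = 6110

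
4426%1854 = 718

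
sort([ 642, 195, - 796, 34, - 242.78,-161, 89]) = [ - 796, - 242.78, - 161, 34, 89 , 195, 642 ] 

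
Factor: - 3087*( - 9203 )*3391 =3^2*7^3 * 3391^1*9203^1 = 96337160451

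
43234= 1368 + 41866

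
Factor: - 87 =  - 3^1*29^1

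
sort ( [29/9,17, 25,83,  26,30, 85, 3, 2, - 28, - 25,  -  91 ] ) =[ - 91, - 28, - 25, 2, 3, 29/9, 17,25, 26 , 30, 83  ,  85]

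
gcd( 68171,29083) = 1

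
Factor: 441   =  3^2 *7^2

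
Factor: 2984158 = 2^1*23^1*29^1*2237^1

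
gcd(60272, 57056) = 16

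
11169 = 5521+5648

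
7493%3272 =949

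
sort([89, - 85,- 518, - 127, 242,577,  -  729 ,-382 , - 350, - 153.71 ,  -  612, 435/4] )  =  [ - 729,-612 ,  -  518, - 382, - 350 , - 153.71,- 127 ,  -  85,  89,435/4,242, 577]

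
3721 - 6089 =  - 2368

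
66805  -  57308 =9497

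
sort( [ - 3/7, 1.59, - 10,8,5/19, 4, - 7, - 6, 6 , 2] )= [  -  10, - 7,  -  6, - 3/7 , 5/19, 1.59,2,4,6, 8]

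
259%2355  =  259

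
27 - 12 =15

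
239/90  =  239/90 = 2.66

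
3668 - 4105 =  - 437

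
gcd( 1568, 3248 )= 112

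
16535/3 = 5511+2/3=5511.67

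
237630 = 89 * 2670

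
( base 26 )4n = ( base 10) 127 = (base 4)1333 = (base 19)6d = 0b1111111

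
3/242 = 3/242 = 0.01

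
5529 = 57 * 97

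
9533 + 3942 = 13475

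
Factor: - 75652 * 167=-2^2*167^1*18913^1  =  -12633884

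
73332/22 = 36666/11 = 3333.27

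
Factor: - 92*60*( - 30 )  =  2^5*3^2*5^2*23^1 =165600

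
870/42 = 145/7 =20.71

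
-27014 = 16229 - 43243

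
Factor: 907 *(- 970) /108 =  - 439895/54 = - 2^( - 1)*3^ (-3 )*5^1*97^1*907^1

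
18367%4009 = 2331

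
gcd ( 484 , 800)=4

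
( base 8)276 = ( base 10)190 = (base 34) 5K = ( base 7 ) 361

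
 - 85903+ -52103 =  - 138006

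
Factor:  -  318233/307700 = -2^( - 2 )*5^( - 2 )*17^( - 1)*181^( - 1 ) * 318233^1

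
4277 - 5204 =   -  927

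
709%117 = 7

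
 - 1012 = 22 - 1034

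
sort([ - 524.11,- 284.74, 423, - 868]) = [ - 868, - 524.11, - 284.74 , 423] 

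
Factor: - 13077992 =-2^3*131^1*12479^1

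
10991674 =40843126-29851452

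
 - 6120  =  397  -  6517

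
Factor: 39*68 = 2652 = 2^2*3^1*13^1*17^1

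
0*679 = 0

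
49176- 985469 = - 936293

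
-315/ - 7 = 45  +  0/1 = 45.00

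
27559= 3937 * 7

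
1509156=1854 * 814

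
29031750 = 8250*3519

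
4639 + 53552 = 58191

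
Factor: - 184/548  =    -  46/137 = - 2^1 * 23^1 * 137^ ( - 1)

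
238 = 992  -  754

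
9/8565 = 3/2855 =0.00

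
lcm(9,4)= 36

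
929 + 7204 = 8133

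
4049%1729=591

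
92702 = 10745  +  81957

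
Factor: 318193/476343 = 3^( - 2)*7^ ( - 1)*19^1*7561^ ( - 1)*16747^1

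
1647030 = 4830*341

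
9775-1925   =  7850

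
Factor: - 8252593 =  - 19^1*434347^1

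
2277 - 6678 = - 4401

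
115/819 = 115/819 = 0.14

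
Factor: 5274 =2^1*3^2*293^1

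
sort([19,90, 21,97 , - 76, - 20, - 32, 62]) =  [-76, - 32, -20,19, 21, 62,90,97]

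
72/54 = 1+1/3  =  1.33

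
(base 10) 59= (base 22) 2F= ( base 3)2012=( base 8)73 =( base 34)1P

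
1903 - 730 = 1173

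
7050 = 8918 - 1868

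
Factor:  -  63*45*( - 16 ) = 45360 = 2^4*3^4*5^1*7^1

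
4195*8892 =37301940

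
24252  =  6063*4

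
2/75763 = 2/75763 = 0.00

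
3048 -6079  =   - 3031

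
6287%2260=1767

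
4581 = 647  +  3934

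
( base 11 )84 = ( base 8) 134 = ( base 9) 112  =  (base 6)232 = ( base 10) 92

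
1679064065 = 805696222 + 873367843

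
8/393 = 8/393 = 0.02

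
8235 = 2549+5686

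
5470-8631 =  - 3161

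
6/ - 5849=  - 1 + 5843/5849 = - 0.00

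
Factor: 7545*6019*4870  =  221163038850 = 2^1*3^1*5^2*13^1*463^1*487^1*503^1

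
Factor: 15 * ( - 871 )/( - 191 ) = 3^1 * 5^1 * 13^1*67^1*191^(-1) = 13065/191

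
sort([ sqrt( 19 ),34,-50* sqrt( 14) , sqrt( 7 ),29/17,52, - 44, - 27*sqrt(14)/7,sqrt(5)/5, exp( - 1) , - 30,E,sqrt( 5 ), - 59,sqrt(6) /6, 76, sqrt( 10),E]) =[ - 50*sqrt( 14 ), - 59, - 44, - 30, - 27*sqrt(14)/7,exp(-1), sqrt( 6)/6, sqrt( 5 ) /5,29/17, sqrt( 5), sqrt( 7 ), E, E, sqrt( 10),  sqrt( 19 ), 34,  52, 76] 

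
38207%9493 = 235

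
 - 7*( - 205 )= 1435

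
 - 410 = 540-950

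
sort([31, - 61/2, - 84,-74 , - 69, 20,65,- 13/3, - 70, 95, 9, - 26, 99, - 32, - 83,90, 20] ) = [-84, - 83, -74, -70,  -  69,  -  32, -61/2, - 26, - 13/3,9,20,  20,  31,65, 90,95, 99]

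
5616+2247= 7863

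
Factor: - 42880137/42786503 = -3^1*17^1*41^1*20507^1*42786503^(-1)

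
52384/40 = 1309 + 3/5 = 1309.60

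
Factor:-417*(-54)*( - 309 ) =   -  2^1*3^5*103^1 * 139^1 = -6958062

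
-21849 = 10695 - 32544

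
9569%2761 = 1286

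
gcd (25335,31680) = 45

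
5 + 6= 11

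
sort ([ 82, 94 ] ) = [ 82, 94]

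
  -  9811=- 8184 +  -1627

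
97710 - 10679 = 87031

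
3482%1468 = 546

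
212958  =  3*70986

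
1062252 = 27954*38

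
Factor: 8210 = 2^1 *5^1* 821^1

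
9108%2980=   168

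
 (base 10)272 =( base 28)9k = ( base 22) C8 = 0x110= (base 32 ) 8G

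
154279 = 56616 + 97663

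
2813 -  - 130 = 2943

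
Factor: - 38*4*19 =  - 2^3*19^2 = - 2888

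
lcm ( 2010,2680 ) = 8040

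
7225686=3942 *1833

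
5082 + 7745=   12827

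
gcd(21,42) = 21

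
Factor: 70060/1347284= 17515/336821 = 5^1 * 17^( - 1)*31^1 * 113^1*19813^( - 1) 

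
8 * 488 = 3904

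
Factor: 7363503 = 3^2* 7^1*116881^1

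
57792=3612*16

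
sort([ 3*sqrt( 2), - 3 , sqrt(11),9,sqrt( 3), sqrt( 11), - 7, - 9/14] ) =[-7,  -  3 , -9/14,sqrt( 3),sqrt(11 ),sqrt( 11),3*sqrt (2),9 ] 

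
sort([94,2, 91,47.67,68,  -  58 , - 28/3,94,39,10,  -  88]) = [ - 88, - 58, - 28/3,2,10,39,47.67,68,91,94, 94] 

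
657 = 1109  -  452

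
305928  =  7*43704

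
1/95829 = 1/95829 = 0.00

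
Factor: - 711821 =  - 11^1* 163^1*397^1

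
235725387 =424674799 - 188949412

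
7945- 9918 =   -  1973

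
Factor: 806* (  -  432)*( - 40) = 13927680 = 2^8*3^3*5^1 * 13^1* 31^1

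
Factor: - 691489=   -  691489^1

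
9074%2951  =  221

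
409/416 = 409/416 = 0.98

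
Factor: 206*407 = 83842 =2^1*11^1*37^1*103^1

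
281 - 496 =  - 215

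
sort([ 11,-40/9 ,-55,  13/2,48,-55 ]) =[-55, - 55, - 40/9,13/2,11,48 ]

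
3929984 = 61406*64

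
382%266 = 116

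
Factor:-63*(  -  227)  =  14301 = 3^2* 7^1* 227^1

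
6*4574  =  27444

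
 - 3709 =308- 4017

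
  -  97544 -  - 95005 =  -2539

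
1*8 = 8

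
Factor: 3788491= 7^1*23^1*23531^1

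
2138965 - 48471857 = -46332892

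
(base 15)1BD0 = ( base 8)13635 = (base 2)1011110011101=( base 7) 23424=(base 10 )6045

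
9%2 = 1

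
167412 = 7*23916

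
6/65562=1/10927 = 0.00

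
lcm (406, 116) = 812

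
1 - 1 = 0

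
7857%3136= 1585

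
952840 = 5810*164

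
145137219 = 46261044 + 98876175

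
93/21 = 4+3/7=4.43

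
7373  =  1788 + 5585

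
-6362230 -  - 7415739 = 1053509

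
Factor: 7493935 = 5^1 * 53^1 *28279^1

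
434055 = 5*86811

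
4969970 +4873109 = 9843079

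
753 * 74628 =56194884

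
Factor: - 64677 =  -3^1*21559^1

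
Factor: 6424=2^3*11^1*73^1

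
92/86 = 1+3/43  =  1.07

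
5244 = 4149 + 1095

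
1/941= 1/941 =0.00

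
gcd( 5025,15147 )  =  3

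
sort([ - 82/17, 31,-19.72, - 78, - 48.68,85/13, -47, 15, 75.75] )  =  [-78, - 48.68 , - 47,- 19.72,-82/17, 85/13,15,31,75.75 ]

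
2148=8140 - 5992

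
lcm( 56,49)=392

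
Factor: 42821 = 42821^1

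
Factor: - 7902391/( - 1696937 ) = 7^1 * 11^( - 1)*109^1*10357^1*154267^( - 1)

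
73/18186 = 73/18186 =0.00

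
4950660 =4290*1154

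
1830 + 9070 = 10900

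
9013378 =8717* 1034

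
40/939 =40/939 = 0.04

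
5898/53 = 5898/53  =  111.28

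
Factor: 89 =89^1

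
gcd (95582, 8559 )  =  1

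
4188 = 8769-4581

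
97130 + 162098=259228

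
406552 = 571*712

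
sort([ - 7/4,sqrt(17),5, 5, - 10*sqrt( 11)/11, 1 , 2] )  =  [-10*sqrt(11)/11, - 7/4 , 1,2, sqrt(17), 5,5 ] 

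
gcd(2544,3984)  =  48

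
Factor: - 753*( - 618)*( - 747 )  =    -  347619438 = - 2^1*3^4*83^1*103^1*251^1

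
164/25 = 6 + 14/25 = 6.56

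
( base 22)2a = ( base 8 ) 66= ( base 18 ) 30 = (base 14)3C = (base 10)54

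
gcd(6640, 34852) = 4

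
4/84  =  1/21 = 0.05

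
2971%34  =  13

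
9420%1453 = 702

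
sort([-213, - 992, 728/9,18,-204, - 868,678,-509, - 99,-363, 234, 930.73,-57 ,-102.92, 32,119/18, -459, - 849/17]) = [  -  992,- 868, - 509, - 459, - 363, - 213,-204, - 102.92,-99, - 57,-849/17, 119/18, 18,32,728/9,234 , 678, 930.73]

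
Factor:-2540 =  - 2^2*5^1 * 127^1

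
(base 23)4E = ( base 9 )127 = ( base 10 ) 106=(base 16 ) 6A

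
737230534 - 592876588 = 144353946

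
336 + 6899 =7235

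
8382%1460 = 1082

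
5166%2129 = 908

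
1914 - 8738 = -6824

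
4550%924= 854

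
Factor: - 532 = - 2^2*7^1*19^1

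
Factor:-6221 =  -6221^1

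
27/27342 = 3/3038 =0.00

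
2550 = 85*30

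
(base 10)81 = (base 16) 51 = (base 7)144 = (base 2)1010001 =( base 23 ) 3C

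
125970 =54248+71722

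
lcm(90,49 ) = 4410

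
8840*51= 450840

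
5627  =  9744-4117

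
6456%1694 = 1374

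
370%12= 10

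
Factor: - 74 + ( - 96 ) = -170 = - 2^1*5^1*17^1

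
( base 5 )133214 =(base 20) DBE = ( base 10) 5434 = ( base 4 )1110322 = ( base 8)12472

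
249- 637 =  - 388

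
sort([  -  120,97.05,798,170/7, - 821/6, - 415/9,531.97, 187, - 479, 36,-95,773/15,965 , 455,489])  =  [ - 479, - 821/6, - 120, - 95, - 415/9,170/7,36, 773/15,97.05, 187,455,489,531.97,798,  965] 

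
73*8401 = 613273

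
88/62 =1 + 13/31=1.42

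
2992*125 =374000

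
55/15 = 3+2/3 = 3.67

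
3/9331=3/9331 = 0.00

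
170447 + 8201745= 8372192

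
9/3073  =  9/3073  =  0.00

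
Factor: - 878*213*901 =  - 2^1*3^1*17^1*53^1*71^1*439^1 = - 168499614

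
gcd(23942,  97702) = 2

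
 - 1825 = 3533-5358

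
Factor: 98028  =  2^2*3^2  *7^1*389^1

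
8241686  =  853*9662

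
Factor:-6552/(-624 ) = 21/2 = 2^( - 1)*3^1 * 7^1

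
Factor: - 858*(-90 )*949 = 2^2*3^3*5^1*11^1 * 13^2 * 73^1 = 73281780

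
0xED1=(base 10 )3793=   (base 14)154d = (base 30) 46d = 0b111011010001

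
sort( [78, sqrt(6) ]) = [sqrt( 6 ), 78]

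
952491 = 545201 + 407290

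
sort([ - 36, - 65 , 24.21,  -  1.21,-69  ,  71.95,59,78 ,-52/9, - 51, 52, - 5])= [ - 69, - 65 , - 51, - 36, - 52/9, - 5 , - 1.21,24.21,52, 59,71.95,78]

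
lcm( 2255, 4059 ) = 20295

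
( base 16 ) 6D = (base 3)11001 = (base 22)4l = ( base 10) 109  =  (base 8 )155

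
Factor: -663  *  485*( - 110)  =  35371050 = 2^1 * 3^1*5^2 * 11^1 *13^1 *17^1*97^1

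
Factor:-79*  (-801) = 3^2*79^1* 89^1 = 63279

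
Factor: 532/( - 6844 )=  - 133/1711  =  - 7^1*19^1 *29^( - 1 ) * 59^( - 1)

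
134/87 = 134/87 = 1.54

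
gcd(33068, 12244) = 4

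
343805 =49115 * 7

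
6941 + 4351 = 11292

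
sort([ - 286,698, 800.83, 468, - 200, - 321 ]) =[ - 321, - 286, - 200,468,698,800.83]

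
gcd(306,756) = 18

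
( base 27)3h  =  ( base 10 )98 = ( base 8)142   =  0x62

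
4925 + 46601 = 51526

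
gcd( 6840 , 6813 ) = 9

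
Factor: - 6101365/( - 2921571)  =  3^(-2 )*5^1*977^1* 1249^1*324619^( - 1) 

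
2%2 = 0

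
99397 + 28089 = 127486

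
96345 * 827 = 79677315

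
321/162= 107/54 =1.98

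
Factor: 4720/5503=2^4*5^1*59^1*5503^( - 1) 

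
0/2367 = 0 = 0.00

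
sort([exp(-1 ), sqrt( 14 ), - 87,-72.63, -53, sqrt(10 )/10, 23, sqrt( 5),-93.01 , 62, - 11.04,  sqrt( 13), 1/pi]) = [-93.01, - 87,-72.63, - 53,-11.04, sqrt( 10 ) /10, 1/pi, exp( - 1 ), sqrt( 5 ),sqrt ( 13 ), sqrt( 14 ),23, 62]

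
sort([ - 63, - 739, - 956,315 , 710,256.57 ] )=[ - 956, - 739, - 63, 256.57,315,  710 ]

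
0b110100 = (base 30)1m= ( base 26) 20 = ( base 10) 52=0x34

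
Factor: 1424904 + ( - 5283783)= - 3^1*41^1 *137^1*229^1  =  -3858879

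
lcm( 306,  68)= 612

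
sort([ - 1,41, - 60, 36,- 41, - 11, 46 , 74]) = [ - 60, - 41,-11,-1,  36,41, 46, 74]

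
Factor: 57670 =2^1*5^1*73^1* 79^1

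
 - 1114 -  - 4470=3356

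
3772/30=1886/15 = 125.73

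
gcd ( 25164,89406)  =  18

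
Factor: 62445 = 3^1*5^1*23^1*181^1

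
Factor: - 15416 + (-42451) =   -  3^1*19289^1 = -57867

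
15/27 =5/9 = 0.56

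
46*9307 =428122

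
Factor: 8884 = 2^2*2221^1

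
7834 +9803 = 17637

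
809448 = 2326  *348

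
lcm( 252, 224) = 2016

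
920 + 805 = 1725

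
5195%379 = 268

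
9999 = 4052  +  5947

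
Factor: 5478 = 2^1*3^1*11^1*83^1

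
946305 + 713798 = 1660103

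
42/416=21/208= 0.10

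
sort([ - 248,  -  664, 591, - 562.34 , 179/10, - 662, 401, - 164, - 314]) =[ - 664, - 662, - 562.34 , - 314,-248, - 164,  179/10, 401 , 591] 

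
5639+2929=8568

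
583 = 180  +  403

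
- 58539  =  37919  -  96458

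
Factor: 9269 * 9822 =91040118 = 2^1*3^1*13^1*23^1*31^1*1637^1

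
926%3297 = 926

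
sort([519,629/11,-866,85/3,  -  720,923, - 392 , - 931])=[ - 931, - 866,-720, - 392,85/3,629/11, 519 , 923 ] 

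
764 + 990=1754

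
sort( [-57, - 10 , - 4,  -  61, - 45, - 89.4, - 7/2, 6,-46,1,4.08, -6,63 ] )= [ - 89.4, - 61, - 57, - 46,  -  45, - 10, -6, - 4,- 7/2, 1, 4.08,  6, 63 ] 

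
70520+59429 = 129949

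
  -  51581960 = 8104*( - 6365)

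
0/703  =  0 = 0.00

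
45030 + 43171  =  88201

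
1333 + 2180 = 3513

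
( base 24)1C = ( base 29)17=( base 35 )11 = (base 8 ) 44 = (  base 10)36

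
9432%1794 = 462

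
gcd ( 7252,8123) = 1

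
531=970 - 439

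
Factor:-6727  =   - 7^1*31^2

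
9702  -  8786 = 916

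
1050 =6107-5057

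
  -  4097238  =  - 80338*51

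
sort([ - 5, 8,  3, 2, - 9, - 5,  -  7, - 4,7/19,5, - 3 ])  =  [ - 9, - 7, - 5 , - 5  , - 4, - 3,7/19, 2, 3, 5,  8 ]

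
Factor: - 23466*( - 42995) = 1008920670= 2^1*3^1*5^1*3911^1 * 8599^1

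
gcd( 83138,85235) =1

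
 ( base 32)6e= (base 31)6k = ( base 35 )5v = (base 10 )206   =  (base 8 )316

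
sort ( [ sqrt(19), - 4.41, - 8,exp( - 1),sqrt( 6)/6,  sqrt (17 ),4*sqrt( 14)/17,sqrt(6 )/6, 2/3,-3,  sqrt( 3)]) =[ - 8, -4.41, - 3,exp(-1),sqrt (6) /6,sqrt( 6)/6 , 2/3,4  *  sqrt( 14 ) /17,  sqrt(3 ),sqrt( 17),sqrt(19 )]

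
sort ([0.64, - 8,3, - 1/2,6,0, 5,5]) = [ - 8, - 1/2,0,0.64, 3,5,5,6 ] 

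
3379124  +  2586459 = 5965583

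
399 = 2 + 397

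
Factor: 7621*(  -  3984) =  - 2^4*3^1 * 83^1*7621^1 = - 30362064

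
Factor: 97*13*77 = 97097=7^1*11^1*13^1*97^1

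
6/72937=6/72937 = 0.00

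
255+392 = 647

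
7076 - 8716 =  - 1640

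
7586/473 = 7586/473 = 16.04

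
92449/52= 92449/52 = 1777.87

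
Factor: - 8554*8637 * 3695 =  - 2^1*3^1 * 5^1*7^1 * 13^1*47^1 * 739^1*2879^1 = - 272989918110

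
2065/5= 413 =413.00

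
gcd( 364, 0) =364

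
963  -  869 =94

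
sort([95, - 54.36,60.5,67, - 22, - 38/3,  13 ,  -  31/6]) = [ - 54.36, - 22, - 38/3, - 31/6, 13, 60.5, 67, 95]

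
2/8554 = 1/4277 = 0.00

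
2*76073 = 152146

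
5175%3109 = 2066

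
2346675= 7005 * 335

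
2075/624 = 2075/624 = 3.33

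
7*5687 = 39809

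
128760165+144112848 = 272873013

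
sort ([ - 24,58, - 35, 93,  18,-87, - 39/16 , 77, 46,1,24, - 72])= [ - 87, - 72,- 35, - 24, - 39/16, 1 , 18,24, 46,58,77,93]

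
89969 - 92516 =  -2547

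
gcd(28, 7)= 7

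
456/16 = 57/2 = 28.50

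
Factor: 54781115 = 5^1*71^1 * 154313^1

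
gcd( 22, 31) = 1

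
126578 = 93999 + 32579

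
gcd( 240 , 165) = 15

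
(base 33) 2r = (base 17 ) 58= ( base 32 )2t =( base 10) 93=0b1011101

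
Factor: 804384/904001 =2^5*3^3*971^(-1) = 864/971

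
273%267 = 6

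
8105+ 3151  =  11256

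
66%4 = 2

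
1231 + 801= 2032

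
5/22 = 5/22 = 0.23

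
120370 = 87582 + 32788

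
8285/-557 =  - 15 + 70/557 = - 14.87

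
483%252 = 231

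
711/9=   79 =79.00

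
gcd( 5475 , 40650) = 75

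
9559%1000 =559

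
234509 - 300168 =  -65659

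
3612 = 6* 602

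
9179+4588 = 13767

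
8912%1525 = 1287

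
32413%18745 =13668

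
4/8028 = 1/2007= 0.00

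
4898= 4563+335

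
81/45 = 1+4/5 = 1.80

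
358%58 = 10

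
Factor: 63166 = 2^1*31583^1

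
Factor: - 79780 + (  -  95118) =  - 2^1*157^1*557^1 = - 174898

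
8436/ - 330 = - 1406/55 =- 25.56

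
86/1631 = 86/1631 = 0.05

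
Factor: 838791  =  3^2*93199^1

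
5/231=5/231 = 0.02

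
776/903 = 776/903 = 0.86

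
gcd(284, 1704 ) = 284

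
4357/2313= 4357/2313 = 1.88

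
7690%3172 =1346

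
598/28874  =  299/14437= 0.02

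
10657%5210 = 237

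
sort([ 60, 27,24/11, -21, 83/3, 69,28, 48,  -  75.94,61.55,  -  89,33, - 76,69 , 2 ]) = [ - 89, - 76, - 75.94,-21 , 2,  24/11 , 27, 83/3,28, 33 , 48,60,61.55,69,69 ] 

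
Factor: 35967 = 3^1*19^1*631^1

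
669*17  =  11373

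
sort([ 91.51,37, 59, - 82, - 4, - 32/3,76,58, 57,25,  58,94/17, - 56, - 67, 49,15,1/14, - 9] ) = [ - 82, - 67, - 56, - 32/3, - 9, - 4 , 1/14,94/17,  15,25 , 37,49,57,58,58,59,76,91.51] 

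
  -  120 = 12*(-10) 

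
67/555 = 67/555=0.12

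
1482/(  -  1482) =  - 1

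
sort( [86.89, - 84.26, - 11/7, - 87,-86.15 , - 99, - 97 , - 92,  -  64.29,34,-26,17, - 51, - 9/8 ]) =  [-99 , - 97, - 92, - 87, - 86.15, - 84.26, - 64.29, - 51, - 26, - 11/7, - 9/8 , 17, 34 , 86.89]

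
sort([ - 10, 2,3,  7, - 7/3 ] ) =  [ - 10, - 7/3,2, 3, 7 ] 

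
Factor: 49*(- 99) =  - 3^2*  7^2  *11^1=- 4851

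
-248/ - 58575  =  248/58575 =0.00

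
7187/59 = 121 + 48/59= 121.81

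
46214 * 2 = 92428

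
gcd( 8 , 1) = 1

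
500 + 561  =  1061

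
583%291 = 1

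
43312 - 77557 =  -  34245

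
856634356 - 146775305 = 709859051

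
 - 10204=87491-97695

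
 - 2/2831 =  -2/2831  =  - 0.00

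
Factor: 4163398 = 2^1*197^1*10567^1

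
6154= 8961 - 2807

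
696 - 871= - 175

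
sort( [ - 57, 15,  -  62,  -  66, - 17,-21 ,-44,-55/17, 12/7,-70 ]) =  [-70, -66 , - 62,-57, - 44, - 21, - 17, - 55/17,12/7,15] 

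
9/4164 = 3/1388 = 0.00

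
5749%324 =241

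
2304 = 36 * 64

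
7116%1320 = 516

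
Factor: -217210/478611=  - 2^1*3^(-2)*5^1*29^1*71^( - 1) = -290/639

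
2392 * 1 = 2392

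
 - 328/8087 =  - 328/8087 = - 0.04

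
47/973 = 47/973= 0.05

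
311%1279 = 311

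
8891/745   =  11+696/745 = 11.93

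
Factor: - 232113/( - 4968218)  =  2^(-1)*3^1*7^2 * 1579^1*2484109^(-1 ) 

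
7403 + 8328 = 15731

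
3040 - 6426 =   -  3386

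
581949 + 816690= 1398639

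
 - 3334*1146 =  -3820764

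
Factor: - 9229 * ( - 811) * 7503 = 3^1*11^1 * 41^1*61^1*811^1*839^1 = 56157846657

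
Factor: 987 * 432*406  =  173111904 = 2^5*3^4 * 7^2*29^1 * 47^1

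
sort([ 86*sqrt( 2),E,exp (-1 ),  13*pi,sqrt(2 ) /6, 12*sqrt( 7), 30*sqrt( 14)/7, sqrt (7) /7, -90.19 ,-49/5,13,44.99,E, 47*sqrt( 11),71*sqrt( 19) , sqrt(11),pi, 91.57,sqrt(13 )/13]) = [-90.19, - 49/5,  sqrt( 2 )/6,  sqrt(13)/13, exp(  -  1 ),sqrt( 7)/7,E,E,pi, sqrt(11),13,30*sqrt( 14 ) /7, 12*sqrt( 7 ), 13*pi,44.99,  91.57 , 86 * sqrt( 2 ),47*sqrt (11) , 71*sqrt( 19)]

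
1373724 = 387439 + 986285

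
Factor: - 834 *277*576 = -133066368 = - 2^7*3^3* 139^1*277^1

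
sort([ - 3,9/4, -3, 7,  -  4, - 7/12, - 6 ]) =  [ - 6, - 4,  -  3, - 3 , - 7/12,  9/4 , 7]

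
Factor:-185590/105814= -5^1*67^1*191^ (-1) = -  335/191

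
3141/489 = 6 + 69/163 = 6.42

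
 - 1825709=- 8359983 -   -  6534274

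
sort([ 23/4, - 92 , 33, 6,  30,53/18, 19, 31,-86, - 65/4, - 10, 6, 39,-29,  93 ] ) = [-92, - 86, - 29, - 65/4,-10,  53/18, 23/4,6, 6 , 19,30,31, 33, 39, 93]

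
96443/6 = 16073+5/6 = 16073.83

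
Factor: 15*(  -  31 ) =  - 3^1 * 5^1*31^1 = - 465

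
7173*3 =21519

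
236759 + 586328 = 823087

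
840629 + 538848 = 1379477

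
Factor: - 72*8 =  - 576 = -2^6*3^2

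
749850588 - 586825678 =163024910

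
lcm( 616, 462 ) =1848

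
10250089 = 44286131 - 34036042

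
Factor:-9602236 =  - 2^2*7^2*48991^1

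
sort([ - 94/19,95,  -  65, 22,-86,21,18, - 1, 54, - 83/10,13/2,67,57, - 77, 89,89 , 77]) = [ - 86, - 77,  -  65, - 83/10,-94/19 ,  -  1, 13/2,  18,21,22,54,57 , 67,  77 , 89 , 89,95 ] 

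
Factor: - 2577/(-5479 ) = 3^1*859^1*5479^( -1 ) 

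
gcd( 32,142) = 2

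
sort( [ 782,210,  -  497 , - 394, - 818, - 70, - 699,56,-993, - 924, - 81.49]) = [-993, - 924,-818, - 699, - 497, - 394, - 81.49, - 70,56,  210, 782] 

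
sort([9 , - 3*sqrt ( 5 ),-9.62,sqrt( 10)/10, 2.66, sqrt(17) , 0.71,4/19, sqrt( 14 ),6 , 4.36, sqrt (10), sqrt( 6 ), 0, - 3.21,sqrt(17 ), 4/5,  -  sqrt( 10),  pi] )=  [  -  9.62,-3*sqrt( 5),  -  3.21, - sqrt(10 ),0,  4/19, sqrt(10)/10, 0.71, 4/5, sqrt(6 ), 2.66  ,  pi,  sqrt(10), sqrt(14 ), sqrt( 17), sqrt(17 ), 4.36, 6, 9] 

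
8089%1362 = 1279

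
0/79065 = 0  =  0.00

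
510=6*85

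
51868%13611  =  11035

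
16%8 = 0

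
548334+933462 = 1481796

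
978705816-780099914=198605902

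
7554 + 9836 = 17390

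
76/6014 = 38/3007 = 0.01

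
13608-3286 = 10322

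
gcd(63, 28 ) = 7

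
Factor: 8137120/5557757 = 2^5*5^1*50857^1*5557757^(-1 ) 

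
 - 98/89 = -98/89 =-  1.10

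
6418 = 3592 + 2826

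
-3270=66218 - 69488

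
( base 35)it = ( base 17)24d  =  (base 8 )1223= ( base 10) 659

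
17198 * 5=85990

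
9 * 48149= 433341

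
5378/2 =2689 = 2689.00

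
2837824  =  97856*29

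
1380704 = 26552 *52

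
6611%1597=223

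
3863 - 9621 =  - 5758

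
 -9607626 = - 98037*98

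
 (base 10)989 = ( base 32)ut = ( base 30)12T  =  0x3DD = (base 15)45e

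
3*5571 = 16713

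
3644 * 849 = 3093756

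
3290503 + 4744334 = 8034837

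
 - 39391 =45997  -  85388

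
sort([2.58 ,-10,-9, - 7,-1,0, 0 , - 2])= [ - 10,- 9, - 7, - 2, - 1,0, 0, 2.58 ]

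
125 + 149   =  274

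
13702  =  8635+5067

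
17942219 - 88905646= - 70963427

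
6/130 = 3/65 = 0.05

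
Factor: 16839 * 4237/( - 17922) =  - 2^( - 1)*3^1*19^1*29^(-1) *103^( - 1) *223^1*1871^1 = - 23782281/5974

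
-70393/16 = -4400 + 7/16= -  4399.56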